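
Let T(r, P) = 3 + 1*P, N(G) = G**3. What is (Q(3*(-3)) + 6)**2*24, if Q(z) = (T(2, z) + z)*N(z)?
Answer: 2872931544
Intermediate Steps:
T(r, P) = 3 + P
Q(z) = z**3*(3 + 2*z) (Q(z) = ((3 + z) + z)*z**3 = (3 + 2*z)*z**3 = z**3*(3 + 2*z))
(Q(3*(-3)) + 6)**2*24 = ((3*(-3))**3*(3 + 2*(3*(-3))) + 6)**2*24 = ((-9)**3*(3 + 2*(-9)) + 6)**2*24 = (-729*(3 - 18) + 6)**2*24 = (-729*(-15) + 6)**2*24 = (10935 + 6)**2*24 = 10941**2*24 = 119705481*24 = 2872931544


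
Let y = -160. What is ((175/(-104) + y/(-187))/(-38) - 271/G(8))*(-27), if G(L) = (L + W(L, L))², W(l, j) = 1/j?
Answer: 26480090349/240182800 ≈ 110.25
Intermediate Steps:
G(L) = (L + 1/L)²
((175/(-104) + y/(-187))/(-38) - 271/G(8))*(-27) = ((175/(-104) - 160/(-187))/(-38) - 271*64/(1 + 8²)²)*(-27) = ((175*(-1/104) - 160*(-1/187))*(-1/38) - 271*64/(1 + 64)²)*(-27) = ((-175/104 + 160/187)*(-1/38) - 271/((1/64)*65²))*(-27) = (-16085/19448*(-1/38) - 271/((1/64)*4225))*(-27) = (16085/739024 - 271/4225/64)*(-27) = (16085/739024 - 271*64/4225)*(-27) = (16085/739024 - 17344/4225)*(-27) = -980744087/240182800*(-27) = 26480090349/240182800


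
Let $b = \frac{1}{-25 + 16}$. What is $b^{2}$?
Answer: $\frac{1}{81} \approx 0.012346$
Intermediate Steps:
$b = - \frac{1}{9}$ ($b = \frac{1}{-9} = - \frac{1}{9} \approx -0.11111$)
$b^{2} = \left(- \frac{1}{9}\right)^{2} = \frac{1}{81}$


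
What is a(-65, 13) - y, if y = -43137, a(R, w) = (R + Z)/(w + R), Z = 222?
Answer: 2242967/52 ≈ 43134.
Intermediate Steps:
a(R, w) = (222 + R)/(R + w) (a(R, w) = (R + 222)/(w + R) = (222 + R)/(R + w))
a(-65, 13) - y = (222 - 65)/(-65 + 13) - 1*(-43137) = 157/(-52) + 43137 = -1/52*157 + 43137 = -157/52 + 43137 = 2242967/52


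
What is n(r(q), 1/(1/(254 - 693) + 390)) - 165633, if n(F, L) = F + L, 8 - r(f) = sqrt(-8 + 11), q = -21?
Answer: -28356490186/171209 - sqrt(3) ≈ -1.6563e+5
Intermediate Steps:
r(f) = 8 - sqrt(3) (r(f) = 8 - sqrt(-8 + 11) = 8 - sqrt(3))
n(r(q), 1/(1/(254 - 693) + 390)) - 165633 = ((8 - sqrt(3)) + 1/(1/(254 - 693) + 390)) - 165633 = ((8 - sqrt(3)) + 1/(1/(-439) + 390)) - 165633 = ((8 - sqrt(3)) + 1/(-1/439 + 390)) - 165633 = ((8 - sqrt(3)) + 1/(171209/439)) - 165633 = ((8 - sqrt(3)) + 439/171209) - 165633 = (1370111/171209 - sqrt(3)) - 165633 = -28356490186/171209 - sqrt(3)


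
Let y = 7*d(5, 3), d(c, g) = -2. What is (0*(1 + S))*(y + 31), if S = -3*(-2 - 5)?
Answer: 0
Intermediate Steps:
S = 21 (S = -3*(-7) = 21)
y = -14 (y = 7*(-2) = -14)
(0*(1 + S))*(y + 31) = (0*(1 + 21))*(-14 + 31) = (0*22)*17 = 0*17 = 0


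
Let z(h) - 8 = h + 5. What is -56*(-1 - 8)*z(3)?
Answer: 8064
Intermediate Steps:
z(h) = 13 + h (z(h) = 8 + (h + 5) = 8 + (5 + h) = 13 + h)
-56*(-1 - 8)*z(3) = -56*(-1 - 8)*(13 + 3) = -(-504)*16 = -56*(-144) = 8064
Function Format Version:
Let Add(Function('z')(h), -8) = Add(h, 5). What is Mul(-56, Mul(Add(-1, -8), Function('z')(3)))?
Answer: 8064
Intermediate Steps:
Function('z')(h) = Add(13, h) (Function('z')(h) = Add(8, Add(h, 5)) = Add(8, Add(5, h)) = Add(13, h))
Mul(-56, Mul(Add(-1, -8), Function('z')(3))) = Mul(-56, Mul(Add(-1, -8), Add(13, 3))) = Mul(-56, Mul(-9, 16)) = Mul(-56, -144) = 8064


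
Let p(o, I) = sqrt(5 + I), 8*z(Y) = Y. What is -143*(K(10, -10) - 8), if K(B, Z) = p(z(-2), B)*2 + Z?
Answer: 2574 - 286*sqrt(15) ≈ 1466.3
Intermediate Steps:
z(Y) = Y/8
K(B, Z) = Z + 2*sqrt(5 + B) (K(B, Z) = sqrt(5 + B)*2 + Z = 2*sqrt(5 + B) + Z = Z + 2*sqrt(5 + B))
-143*(K(10, -10) - 8) = -143*((-10 + 2*sqrt(5 + 10)) - 8) = -143*((-10 + 2*sqrt(15)) - 8) = -143*(-18 + 2*sqrt(15)) = 2574 - 286*sqrt(15)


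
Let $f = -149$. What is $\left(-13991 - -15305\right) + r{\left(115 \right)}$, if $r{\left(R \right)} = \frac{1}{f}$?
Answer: $\frac{195785}{149} \approx 1314.0$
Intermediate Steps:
$r{\left(R \right)} = - \frac{1}{149}$ ($r{\left(R \right)} = \frac{1}{-149} = - \frac{1}{149}$)
$\left(-13991 - -15305\right) + r{\left(115 \right)} = \left(-13991 - -15305\right) - \frac{1}{149} = \left(-13991 + 15305\right) - \frac{1}{149} = 1314 - \frac{1}{149} = \frac{195785}{149}$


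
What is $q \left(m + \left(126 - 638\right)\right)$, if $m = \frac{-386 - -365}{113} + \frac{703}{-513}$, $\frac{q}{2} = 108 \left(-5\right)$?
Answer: $\frac{62674400}{113} \approx 5.5464 \cdot 10^{5}$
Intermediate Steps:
$q = -1080$ ($q = 2 \cdot 108 \left(-5\right) = 2 \left(-540\right) = -1080$)
$m = - \frac{4748}{3051}$ ($m = \left(-386 + 365\right) \frac{1}{113} + 703 \left(- \frac{1}{513}\right) = \left(-21\right) \frac{1}{113} - \frac{37}{27} = - \frac{21}{113} - \frac{37}{27} = - \frac{4748}{3051} \approx -1.5562$)
$q \left(m + \left(126 - 638\right)\right) = - 1080 \left(- \frac{4748}{3051} + \left(126 - 638\right)\right) = - 1080 \left(- \frac{4748}{3051} - 512\right) = \left(-1080\right) \left(- \frac{1566860}{3051}\right) = \frac{62674400}{113}$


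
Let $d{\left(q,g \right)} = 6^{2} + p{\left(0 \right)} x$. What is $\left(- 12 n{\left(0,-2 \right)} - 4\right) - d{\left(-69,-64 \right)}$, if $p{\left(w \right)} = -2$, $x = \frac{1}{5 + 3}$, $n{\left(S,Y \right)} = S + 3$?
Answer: $- \frac{303}{4} \approx -75.75$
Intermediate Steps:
$n{\left(S,Y \right)} = 3 + S$
$x = \frac{1}{8} \approx 0.125$
$d{\left(q,g \right)} = \frac{143}{4}$ ($d{\left(q,g \right)} = 6^{2} - \frac{1}{4} = 36 - \frac{1}{4} = \frac{143}{4}$)
$\left(- 12 n{\left(0,-2 \right)} - 4\right) - d{\left(-69,-64 \right)} = \left(- 12 \left(3 + 0\right) - 4\right) - \frac{143}{4} = \left(\left(-12\right) 3 - 4\right) - \frac{143}{4} = \left(-36 - 4\right) - \frac{143}{4} = -40 - \frac{143}{4} = - \frac{303}{4}$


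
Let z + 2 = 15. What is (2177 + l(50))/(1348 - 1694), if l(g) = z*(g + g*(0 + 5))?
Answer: -6077/346 ≈ -17.564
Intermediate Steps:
z = 13 (z = -2 + 15 = 13)
l(g) = 78*g (l(g) = 13*(g + g*(0 + 5)) = 13*(g + g*5) = 13*(g + 5*g) = 13*(6*g) = 78*g)
(2177 + l(50))/(1348 - 1694) = (2177 + 78*50)/(1348 - 1694) = (2177 + 3900)/(-346) = 6077*(-1/346) = -6077/346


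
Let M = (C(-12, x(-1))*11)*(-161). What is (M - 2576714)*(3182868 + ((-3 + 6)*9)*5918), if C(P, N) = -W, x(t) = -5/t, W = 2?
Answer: -8601223678488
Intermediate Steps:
C(P, N) = -2 (C(P, N) = -1*2 = -2)
M = 3542 (M = -2*11*(-161) = -22*(-161) = 3542)
(M - 2576714)*(3182868 + ((-3 + 6)*9)*5918) = (3542 - 2576714)*(3182868 + ((-3 + 6)*9)*5918) = -2573172*(3182868 + (3*9)*5918) = -2573172*(3182868 + 27*5918) = -2573172*(3182868 + 159786) = -2573172*3342654 = -8601223678488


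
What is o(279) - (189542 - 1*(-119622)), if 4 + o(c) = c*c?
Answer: -231327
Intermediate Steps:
o(c) = -4 + c² (o(c) = -4 + c*c = -4 + c²)
o(279) - (189542 - 1*(-119622)) = (-4 + 279²) - (189542 - 1*(-119622)) = (-4 + 77841) - (189542 + 119622) = 77837 - 1*309164 = 77837 - 309164 = -231327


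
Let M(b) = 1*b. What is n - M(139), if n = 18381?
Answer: 18242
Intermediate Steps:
M(b) = b
n - M(139) = 18381 - 1*139 = 18381 - 139 = 18242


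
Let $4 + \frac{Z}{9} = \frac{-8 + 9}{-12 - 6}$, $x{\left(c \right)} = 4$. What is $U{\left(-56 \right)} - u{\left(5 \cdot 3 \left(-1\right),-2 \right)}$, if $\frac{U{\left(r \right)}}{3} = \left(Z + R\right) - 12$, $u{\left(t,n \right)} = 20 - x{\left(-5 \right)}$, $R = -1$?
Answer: $- \frac{329}{2} \approx -164.5$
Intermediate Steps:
$Z = - \frac{73}{2}$ ($Z = -36 + 9 \frac{-8 + 9}{-12 - 6} = -36 + 9 \cdot 1 \frac{1}{-18} = -36 + 9 \cdot 1 \left(- \frac{1}{18}\right) = -36 + 9 \left(- \frac{1}{18}\right) = -36 - \frac{1}{2} = - \frac{73}{2} \approx -36.5$)
$u{\left(t,n \right)} = 16$ ($u{\left(t,n \right)} = 20 - 4 = 16$)
$U{\left(r \right)} = - \frac{297}{2}$ ($U{\left(r \right)} = 3 \left(\left(- \frac{73}{2} - 1\right) - 12\right) = 3 \left(- \frac{75}{2} - 12\right) = 3 \left(- \frac{99}{2}\right) = - \frac{297}{2}$)
$U{\left(-56 \right)} - u{\left(5 \cdot 3 \left(-1\right),-2 \right)} = - \frac{297}{2} - 16 = - \frac{329}{2}$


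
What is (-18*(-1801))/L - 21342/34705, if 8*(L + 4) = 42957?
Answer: 1616885634/297942425 ≈ 5.4268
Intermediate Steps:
L = 42925/8 (L = -4 + (⅛)*42957 = -4 + 42957/8 = 42925/8 ≈ 5365.6)
(-18*(-1801))/L - 21342/34705 = (-18*(-1801))/(42925/8) - 21342/34705 = 32418*(8/42925) - 21342*1/34705 = 259344/42925 - 21342/34705 = 1616885634/297942425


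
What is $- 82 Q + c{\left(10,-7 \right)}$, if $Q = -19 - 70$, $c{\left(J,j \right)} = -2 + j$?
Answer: $7289$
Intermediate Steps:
$Q = -89$
$- 82 Q + c{\left(10,-7 \right)} = \left(-82\right) \left(-89\right) - 9 = 7298 - 9 = 7289$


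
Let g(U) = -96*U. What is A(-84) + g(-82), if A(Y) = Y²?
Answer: 14928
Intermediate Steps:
A(-84) + g(-82) = (-84)² - 96*(-82) = 7056 + 7872 = 14928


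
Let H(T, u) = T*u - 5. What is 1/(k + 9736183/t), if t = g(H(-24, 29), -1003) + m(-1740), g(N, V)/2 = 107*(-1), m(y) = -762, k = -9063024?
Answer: -976/8855247607 ≈ -1.1022e-7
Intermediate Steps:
H(T, u) = -5 + T*u
g(N, V) = -214 (g(N, V) = 2*(107*(-1)) = 2*(-107) = -214)
t = -976 (t = -214 - 762 = -976)
1/(k + 9736183/t) = 1/(-9063024 + 9736183/(-976)) = 1/(-9063024 + 9736183*(-1/976)) = 1/(-9063024 - 9736183/976) = 1/(-8855247607/976) = -976/8855247607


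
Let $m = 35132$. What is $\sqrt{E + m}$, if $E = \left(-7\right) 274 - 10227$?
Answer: $\sqrt{22987} \approx 151.61$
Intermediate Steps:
$E = -12145$ ($E = -1918 - 10227 = -12145$)
$\sqrt{E + m} = \sqrt{-12145 + 35132} = \sqrt{22987}$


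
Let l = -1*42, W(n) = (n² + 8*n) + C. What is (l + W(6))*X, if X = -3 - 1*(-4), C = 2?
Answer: 44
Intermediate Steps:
W(n) = 2 + n² + 8*n (W(n) = (n² + 8*n) + 2 = 2 + n² + 8*n)
l = -42
X = 1 (X = -3 + 4 = 1)
(l + W(6))*X = (-42 + (2 + 6² + 8*6))*1 = (-42 + (2 + 36 + 48))*1 = (-42 + 86)*1 = 44*1 = 44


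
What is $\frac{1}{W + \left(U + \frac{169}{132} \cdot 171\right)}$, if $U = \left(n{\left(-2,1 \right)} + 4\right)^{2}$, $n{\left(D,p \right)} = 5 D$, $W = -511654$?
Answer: $- \frac{44}{22501559} \approx -1.9554 \cdot 10^{-6}$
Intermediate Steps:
$U = 36$ ($U = \left(5 \left(-2\right) + 4\right)^{2} = \left(-10 + 4\right)^{2} = \left(-6\right)^{2} = 36$)
$\frac{1}{W + \left(U + \frac{169}{132} \cdot 171\right)} = \frac{1}{-511654 + \left(36 + \frac{169}{132} \cdot 171\right)} = \frac{1}{-511654 + \left(36 + \frac{9633}{44}\right)} = \frac{1}{-511654 + \frac{11217}{44}} = \frac{1}{- \frac{22501559}{44}} = - \frac{44}{22501559}$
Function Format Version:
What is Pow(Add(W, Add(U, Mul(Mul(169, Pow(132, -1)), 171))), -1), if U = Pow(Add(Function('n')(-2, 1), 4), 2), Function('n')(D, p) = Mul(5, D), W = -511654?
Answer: Rational(-44, 22501559) ≈ -1.9554e-6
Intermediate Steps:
U = 36 (U = Pow(Add(Mul(5, -2), 4), 2) = Pow(Add(-10, 4), 2) = Pow(-6, 2) = 36)
Pow(Add(W, Add(U, Mul(Mul(169, Pow(132, -1)), 171))), -1) = Pow(Add(-511654, Add(36, Mul(Mul(169, Pow(132, -1)), 171))), -1) = Pow(Add(-511654, Add(36, Mul(Mul(169, Rational(1, 132)), 171))), -1) = Pow(Add(-511654, Add(36, Mul(Rational(169, 132), 171))), -1) = Pow(Add(-511654, Add(36, Rational(9633, 44))), -1) = Pow(Add(-511654, Rational(11217, 44)), -1) = Pow(Rational(-22501559, 44), -1) = Rational(-44, 22501559)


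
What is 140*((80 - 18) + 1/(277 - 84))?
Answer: 1675380/193 ≈ 8680.7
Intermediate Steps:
140*((80 - 18) + 1/(277 - 84)) = 140*(62 + 1/193) = 140*(11967/193) = 1675380/193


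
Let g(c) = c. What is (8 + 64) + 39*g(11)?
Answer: 501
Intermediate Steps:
(8 + 64) + 39*g(11) = (8 + 64) + 39*11 = 72 + 429 = 501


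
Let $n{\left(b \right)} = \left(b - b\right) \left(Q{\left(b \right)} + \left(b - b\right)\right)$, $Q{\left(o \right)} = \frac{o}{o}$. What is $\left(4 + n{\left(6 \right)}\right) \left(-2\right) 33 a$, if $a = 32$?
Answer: $-8448$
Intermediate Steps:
$Q{\left(o \right)} = 1$
$n{\left(b \right)} = 0$ ($n{\left(b \right)} = \left(b - b\right) \left(1 + \left(b - b\right)\right) = 0 \left(1 + 0\right) = 0 \cdot 1 = 0$)
$\left(4 + n{\left(6 \right)}\right) \left(-2\right) 33 a = \left(4 + 0\right) \left(-2\right) 33 \cdot 32 = 4 \left(-2\right) 33 \cdot 32 = \left(-8\right) 33 \cdot 32 = \left(-264\right) 32 = -8448$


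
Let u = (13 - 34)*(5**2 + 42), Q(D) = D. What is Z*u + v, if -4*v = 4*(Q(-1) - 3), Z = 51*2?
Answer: -143510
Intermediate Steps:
Z = 102
u = -1407 (u = -21*(25 + 42) = -21*67 = -1407)
v = 4 (v = -(-1 - 3) = -(-4) = -1/4*(-16) = 4)
Z*u + v = 102*(-1407) + 4 = -143514 + 4 = -143510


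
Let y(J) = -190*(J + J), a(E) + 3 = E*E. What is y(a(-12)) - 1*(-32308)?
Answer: -21272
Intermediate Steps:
a(E) = -3 + E² (a(E) = -3 + E*E = -3 + E²)
y(J) = -380*J
y(a(-12)) - 1*(-32308) = -380*(-3 + (-12)²) - 1*(-32308) = -380*(-3 + 144) + 32308 = -380*141 + 32308 = -53580 + 32308 = -21272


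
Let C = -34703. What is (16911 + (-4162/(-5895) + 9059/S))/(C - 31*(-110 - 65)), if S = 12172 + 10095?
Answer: -1109975495087/1921573183635 ≈ -0.57764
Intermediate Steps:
S = 22267
(16911 + (-4162/(-5895) + 9059/S))/(C - 31*(-110 - 65)) = (16911 + (-4162/(-5895) + 9059/22267))/(-34703 - 31*(-110 - 65)) = (16911 + (-4162*(-1/5895) + 9059*(1/22267)))/(-34703 - 31*(-175)) = (16911 + (4162/5895 + 9059/22267))/(-34703 + 5425) = (16911 + 146078059/131263965)/(-29278) = (2219950990174/131263965)*(-1/29278) = -1109975495087/1921573183635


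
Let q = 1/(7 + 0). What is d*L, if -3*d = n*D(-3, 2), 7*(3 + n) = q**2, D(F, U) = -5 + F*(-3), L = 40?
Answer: 164480/1029 ≈ 159.84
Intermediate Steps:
D(F, U) = -5 - 3*F
q = 1/7 ≈ 0.14286
n = -1028/343 (n = -3 + (1/7)**2/7 = -3 + (1/7)*(1/49) = -3 + 1/343 = -1028/343 ≈ -2.9971)
d = 4112/1029 (d = -(-1028)*(-5 - 3*(-3))/1029 = -(-1028)*(-5 + 9)/1029 = -(-1028)*4/1029 = -1/3*(-4112/343) = 4112/1029 ≈ 3.9961)
d*L = (4112/1029)*40 = 164480/1029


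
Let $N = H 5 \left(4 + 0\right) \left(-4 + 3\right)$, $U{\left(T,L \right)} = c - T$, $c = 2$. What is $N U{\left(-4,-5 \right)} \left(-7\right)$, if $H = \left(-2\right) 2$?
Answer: $-3360$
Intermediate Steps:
$U{\left(T,L \right)} = 2 - T$
$H = -4$
$N = 80$ ($N = \left(-4\right) 5 \left(4 + 0\right) \left(-4 + 3\right) = - 20 \cdot 4 \left(-1\right) = \left(-20\right) \left(-4\right) = 80$)
$N U{\left(-4,-5 \right)} \left(-7\right) = 80 \left(2 - -4\right) \left(-7\right) = 80 \left(2 + 4\right) \left(-7\right) = 80 \cdot 6 \left(-7\right) = 480 \left(-7\right) = -3360$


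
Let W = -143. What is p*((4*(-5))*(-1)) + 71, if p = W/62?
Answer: 771/31 ≈ 24.871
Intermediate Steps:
p = -143/62 ≈ -2.3064
p*((4*(-5))*(-1)) + 71 = -143*4*(-5)*(-1)/62 + 71 = -(-1430)*(-1)/31 + 71 = -143/62*20 + 71 = -1430/31 + 71 = 771/31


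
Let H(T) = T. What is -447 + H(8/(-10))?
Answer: -2239/5 ≈ -447.80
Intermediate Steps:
-447 + H(8/(-10)) = -447 + 8/(-10) = -447 + 8*(-1/10) = -447 - 4/5 = -2239/5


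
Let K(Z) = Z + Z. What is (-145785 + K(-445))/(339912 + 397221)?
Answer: -146675/737133 ≈ -0.19898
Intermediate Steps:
K(Z) = 2*Z
(-145785 + K(-445))/(339912 + 397221) = (-145785 + 2*(-445))/(339912 + 397221) = (-145785 - 890)/737133 = -146675*1/737133 = -146675/737133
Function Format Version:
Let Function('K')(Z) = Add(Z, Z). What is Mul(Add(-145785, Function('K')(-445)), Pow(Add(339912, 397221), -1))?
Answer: Rational(-146675, 737133) ≈ -0.19898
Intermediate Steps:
Function('K')(Z) = Mul(2, Z)
Mul(Add(-145785, Function('K')(-445)), Pow(Add(339912, 397221), -1)) = Mul(Add(-145785, Mul(2, -445)), Pow(Add(339912, 397221), -1)) = Mul(Add(-145785, -890), Pow(737133, -1)) = Mul(-146675, Rational(1, 737133)) = Rational(-146675, 737133)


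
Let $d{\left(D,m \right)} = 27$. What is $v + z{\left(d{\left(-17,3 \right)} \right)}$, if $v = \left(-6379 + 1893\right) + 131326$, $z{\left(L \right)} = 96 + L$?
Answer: $126963$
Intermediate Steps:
$v = 126840$ ($v = -4486 + 131326 = 126840$)
$v + z{\left(d{\left(-17,3 \right)} \right)} = 126840 + \left(96 + 27\right) = 126840 + 123 = 126963$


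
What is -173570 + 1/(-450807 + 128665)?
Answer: -55914186941/322142 ≈ -1.7357e+5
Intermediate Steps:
-173570 + 1/(-450807 + 128665) = -173570 + 1/(-322142) = -173570 - 1/322142 = -55914186941/322142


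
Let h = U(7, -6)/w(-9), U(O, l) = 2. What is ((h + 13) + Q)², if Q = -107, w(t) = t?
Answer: 719104/81 ≈ 8877.8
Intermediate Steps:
h = -2/9 (h = 2/(-9) = 2*(-⅑) = -2/9 ≈ -0.22222)
((h + 13) + Q)² = ((-2/9 + 13) - 107)² = (115/9 - 107)² = (-848/9)² = 719104/81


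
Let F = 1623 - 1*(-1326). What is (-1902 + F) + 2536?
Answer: 3583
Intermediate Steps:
F = 2949 (F = 1623 + 1326 = 2949)
(-1902 + F) + 2536 = (-1902 + 2949) + 2536 = 1047 + 2536 = 3583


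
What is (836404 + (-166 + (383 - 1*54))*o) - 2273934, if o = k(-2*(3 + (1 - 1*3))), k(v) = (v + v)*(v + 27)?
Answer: -1453830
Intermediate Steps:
k(v) = 2*v*(27 + v) (k(v) = (2*v)*(27 + v) = 2*v*(27 + v))
o = -100 (o = 2*(-2*(3 + (1 - 1*3)))*(27 - 2*(3 + (1 - 1*3))) = 2*(-2*(3 + (1 - 3)))*(27 - 2*(3 + (1 - 3))) = 2*(-2*(3 - 2))*(27 - 2*(3 - 2)) = 2*(-2*1)*(27 - 2*1) = 2*(-2)*(27 - 2) = 2*(-2)*25 = -100)
(836404 + (-166 + (383 - 1*54))*o) - 2273934 = (836404 + (-166 + (383 - 1*54))*(-100)) - 2273934 = (836404 + (-166 + (383 - 54))*(-100)) - 2273934 = (836404 + (-166 + 329)*(-100)) - 2273934 = (836404 + 163*(-100)) - 2273934 = (836404 - 16300) - 2273934 = 820104 - 2273934 = -1453830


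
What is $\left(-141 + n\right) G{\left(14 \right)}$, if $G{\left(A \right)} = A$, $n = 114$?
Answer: $-378$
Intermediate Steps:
$\left(-141 + n\right) G{\left(14 \right)} = \left(-141 + 114\right) 14 = \left(-27\right) 14 = -378$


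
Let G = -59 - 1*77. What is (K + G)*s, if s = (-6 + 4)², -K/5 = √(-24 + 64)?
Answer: -544 - 40*√10 ≈ -670.49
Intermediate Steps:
K = -10*√10 (K = -5*√(-24 + 64) = -10*√10 ≈ -31.623)
s = 4 (s = (-2)² = 4)
G = -136 (G = -59 - 77 = -136)
(K + G)*s = (-10*√10 - 136)*4 = (-136 - 10*√10)*4 = -544 - 40*√10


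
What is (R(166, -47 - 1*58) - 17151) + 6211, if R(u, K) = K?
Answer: -11045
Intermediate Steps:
(R(166, -47 - 1*58) - 17151) + 6211 = ((-47 - 1*58) - 17151) + 6211 = ((-47 - 58) - 17151) + 6211 = (-105 - 17151) + 6211 = -17256 + 6211 = -11045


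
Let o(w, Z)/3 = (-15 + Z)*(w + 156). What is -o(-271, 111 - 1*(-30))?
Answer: 43470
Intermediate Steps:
o(w, Z) = 3*(-15 + Z)*(156 + w) (o(w, Z) = 3*((-15 + Z)*(w + 156)) = 3*((-15 + Z)*(156 + w)) = 3*(-15 + Z)*(156 + w))
-o(-271, 111 - 1*(-30)) = -(-7020 - 45*(-271) + 468*(111 - 1*(-30)) + 3*(111 - 1*(-30))*(-271)) = -(-7020 + 12195 + 468*(111 + 30) + 3*(111 + 30)*(-271)) = -(-7020 + 12195 + 468*141 + 3*141*(-271)) = -(-7020 + 12195 + 65988 - 114633) = -1*(-43470) = 43470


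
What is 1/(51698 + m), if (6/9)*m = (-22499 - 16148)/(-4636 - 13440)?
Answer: 36152/1869102037 ≈ 1.9342e-5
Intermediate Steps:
m = 115941/36152 (m = 3*((-22499 - 16148)/(-4636 - 13440))/2 = 3*(-38647/(-18076))/2 = 3*(-38647*(-1/18076))/2 = (3/2)*(38647/18076) = 115941/36152 ≈ 3.2070)
1/(51698 + m) = 1/(51698 + 115941/36152) = 1/(1869102037/36152) = 36152/1869102037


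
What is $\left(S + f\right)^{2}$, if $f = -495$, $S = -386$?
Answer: $776161$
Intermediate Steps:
$\left(S + f\right)^{2} = \left(-386 - 495\right)^{2} = \left(-881\right)^{2} = 776161$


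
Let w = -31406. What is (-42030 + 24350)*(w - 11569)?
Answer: 759798000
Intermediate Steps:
(-42030 + 24350)*(w - 11569) = (-42030 + 24350)*(-31406 - 11569) = -17680*(-42975) = 759798000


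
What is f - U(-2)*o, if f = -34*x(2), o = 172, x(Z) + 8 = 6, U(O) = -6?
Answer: 1100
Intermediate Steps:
x(Z) = -2 (x(Z) = -8 + 6 = -2)
f = 68 (f = -34*(-2) = 68)
f - U(-2)*o = 68 - (-6)*172 = 68 - 1*(-1032) = 68 + 1032 = 1100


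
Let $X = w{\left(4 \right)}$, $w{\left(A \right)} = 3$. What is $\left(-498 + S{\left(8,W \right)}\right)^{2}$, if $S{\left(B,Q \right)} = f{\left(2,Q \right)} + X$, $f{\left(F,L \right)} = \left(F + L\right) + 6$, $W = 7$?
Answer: $230400$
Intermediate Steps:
$f{\left(F,L \right)} = 6 + F + L$
$X = 3$
$S{\left(B,Q \right)} = 11 + Q$ ($S{\left(B,Q \right)} = \left(6 + 2 + Q\right) + 3 = \left(8 + Q\right) + 3 = 11 + Q$)
$\left(-498 + S{\left(8,W \right)}\right)^{2} = \left(-498 + \left(11 + 7\right)\right)^{2} = \left(-498 + 18\right)^{2} = \left(-480\right)^{2} = 230400$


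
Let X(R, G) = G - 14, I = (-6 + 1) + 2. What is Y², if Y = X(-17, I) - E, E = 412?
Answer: 184041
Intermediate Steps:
I = -3 (I = -5 + 2 = -3)
X(R, G) = -14 + G
Y = -429 (Y = (-14 - 3) - 1*412 = -17 - 412 = -429)
Y² = (-429)² = 184041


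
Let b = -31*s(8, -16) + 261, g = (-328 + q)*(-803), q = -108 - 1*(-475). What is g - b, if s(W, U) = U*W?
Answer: -35546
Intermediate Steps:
q = 367 (q = -108 + 475 = 367)
g = -31317 (g = (-328 + 367)*(-803) = 39*(-803) = -31317)
b = 4229 (b = -(-496)*8 + 261 = -31*(-128) + 261 = 3968 + 261 = 4229)
g - b = -31317 - 1*4229 = -31317 - 4229 = -35546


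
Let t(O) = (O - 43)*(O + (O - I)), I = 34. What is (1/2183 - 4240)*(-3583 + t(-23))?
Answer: -15707294543/2183 ≈ -7.1953e+6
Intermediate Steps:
t(O) = (-43 + O)*(-34 + 2*O) (t(O) = (O - 43)*(O + (O - 1*34)) = (-43 + O)*(O + (O - 34)) = (-43 + O)*(O + (-34 + O)) = (-43 + O)*(-34 + 2*O))
(1/2183 - 4240)*(-3583 + t(-23)) = (1/2183 - 4240)*(-3583 + (1462 - 120*(-23) + 2*(-23)**2)) = (1/2183 - 4240)*(-3583 + (1462 + 2760 + 2*529)) = -9255919*(-3583 + (1462 + 2760 + 1058))/2183 = -9255919*(-3583 + 5280)/2183 = -9255919/2183*1697 = -15707294543/2183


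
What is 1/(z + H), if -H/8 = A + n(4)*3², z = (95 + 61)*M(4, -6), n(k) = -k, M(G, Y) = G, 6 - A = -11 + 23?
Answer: 1/960 ≈ 0.0010417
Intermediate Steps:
A = -6 (A = 6 - (-11 + 23) = 6 - 1*12 = 6 - 12 = -6)
z = 624 (z = (95 + 61)*4 = 156*4 = 624)
H = 336 (H = -8*(-6 - 1*4*3²) = -8*(-6 - 4*9) = -8*(-6 - 36) = -8*(-42) = 336)
1/(z + H) = 1/(624 + 336) = 1/960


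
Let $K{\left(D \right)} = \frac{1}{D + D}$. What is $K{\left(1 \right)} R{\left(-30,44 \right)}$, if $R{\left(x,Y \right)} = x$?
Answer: $-15$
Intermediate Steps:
$K{\left(D \right)} = \frac{1}{2 D}$
$K{\left(1 \right)} R{\left(-30,44 \right)} = \frac{1}{2 \cdot 1} \left(-30\right) = \frac{1}{2} \cdot 1 \left(-30\right) = \frac{1}{2} \left(-30\right) = -15$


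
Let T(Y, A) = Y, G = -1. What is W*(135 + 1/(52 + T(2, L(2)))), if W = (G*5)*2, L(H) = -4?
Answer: -36455/27 ≈ -1350.2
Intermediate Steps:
W = -10 (W = -1*5*2 = -5*2 = -10)
W*(135 + 1/(52 + T(2, L(2)))) = -10*(135 + 1/(52 + 2)) = -10*(135 + 1/54) = -10*7291/54 = -36455/27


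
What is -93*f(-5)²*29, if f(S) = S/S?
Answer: -2697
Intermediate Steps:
f(S) = 1
-93*f(-5)²*29 = -93*1²*29 = -93*1*29 = -93*29 = -2697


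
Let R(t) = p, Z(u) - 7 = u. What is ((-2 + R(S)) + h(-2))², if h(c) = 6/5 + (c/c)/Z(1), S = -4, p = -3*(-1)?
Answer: 8649/1600 ≈ 5.4056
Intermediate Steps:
p = 3
Z(u) = 7 + u
R(t) = 3
h(c) = 53/40 (h(c) = 6/5 + (c/c)/(7 + 1) = 6*(⅕) + 1/8 = 6/5 + 1*(⅛) = 6/5 + ⅛ = 53/40)
((-2 + R(S)) + h(-2))² = ((-2 + 3) + 53/40)² = (1 + 53/40)² = (93/40)² = 8649/1600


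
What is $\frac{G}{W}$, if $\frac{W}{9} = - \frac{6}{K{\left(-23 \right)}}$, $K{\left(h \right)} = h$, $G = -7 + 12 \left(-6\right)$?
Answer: $- \frac{1817}{54} \approx -33.648$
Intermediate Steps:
$G = -79$ ($G = -7 - 72 = -79$)
$W = \frac{54}{23}$ ($W = 9 \left(- \frac{6}{-23}\right) = 9 \left(\left(-6\right) \left(- \frac{1}{23}\right)\right) = 9 \cdot \frac{6}{23} = \frac{54}{23} \approx 2.3478$)
$\frac{G}{W} = - \frac{79}{\frac{54}{23}} = \left(-79\right) \frac{23}{54} = - \frac{1817}{54}$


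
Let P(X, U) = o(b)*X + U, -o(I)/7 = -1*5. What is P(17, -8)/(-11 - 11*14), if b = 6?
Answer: -587/165 ≈ -3.5576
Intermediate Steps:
o(I) = 35 (o(I) = -(-7)*5 = -7*(-5) = 35)
P(X, U) = U + 35*X (P(X, U) = 35*X + U = U + 35*X)
P(17, -8)/(-11 - 11*14) = (-8 + 35*17)/(-11 - 11*14) = (-8 + 595)/(-11 - 154) = 587/(-165) = 587*(-1/165) = -587/165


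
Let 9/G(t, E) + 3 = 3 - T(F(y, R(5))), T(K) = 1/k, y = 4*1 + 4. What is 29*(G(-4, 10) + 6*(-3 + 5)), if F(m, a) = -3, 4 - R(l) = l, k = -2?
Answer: 870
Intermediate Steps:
y = 8 (y = 4 + 4 = 8)
R(l) = 4 - l
T(K) = -½ (T(K) = 1/(-2) = -½)
G(t, E) = 18 (G(t, E) = 9/(-3 + (3 - 1*(-½))) = 9/(-3 + (3 + ½)) = 9/(-3 + 7/2) = 9/(½) = 9*2 = 18)
29*(G(-4, 10) + 6*(-3 + 5)) = 29*(18 + 6*(-3 + 5)) = 29*(18 + 6*2) = 29*(18 + 12) = 29*30 = 870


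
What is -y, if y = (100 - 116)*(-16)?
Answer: -256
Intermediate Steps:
y = 256 (y = -16*(-16) = 256)
-y = -1*256 = -256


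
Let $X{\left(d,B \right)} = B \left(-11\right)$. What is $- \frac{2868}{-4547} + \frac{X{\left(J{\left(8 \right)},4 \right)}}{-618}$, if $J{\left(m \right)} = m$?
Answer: $\frac{986246}{1405023} \approx 0.70194$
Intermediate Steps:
$X{\left(d,B \right)} = - 11 B$
$- \frac{2868}{-4547} + \frac{X{\left(J{\left(8 \right)},4 \right)}}{-618} = - \frac{2868}{-4547} + \frac{\left(-11\right) 4}{-618} = \left(-2868\right) \left(- \frac{1}{4547}\right) - - \frac{22}{309} = \frac{2868}{4547} + \frac{22}{309} = \frac{986246}{1405023}$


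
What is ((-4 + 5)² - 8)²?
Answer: 49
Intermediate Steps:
((-4 + 5)² - 8)² = (1² - 8)² = (1 - 8)² = (-7)² = 49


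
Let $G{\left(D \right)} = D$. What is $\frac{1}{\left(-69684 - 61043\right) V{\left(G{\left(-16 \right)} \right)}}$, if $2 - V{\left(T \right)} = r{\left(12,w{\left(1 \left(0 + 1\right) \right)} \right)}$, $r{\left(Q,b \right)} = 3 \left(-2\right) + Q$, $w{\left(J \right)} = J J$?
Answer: $\frac{1}{522908} \approx 1.9124 \cdot 10^{-6}$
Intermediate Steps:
$w{\left(J \right)} = J^{2}$
$r{\left(Q,b \right)} = -6 + Q$
$V{\left(T \right)} = -4$ ($V{\left(T \right)} = 2 - \left(-6 + 12\right) = 2 - 6 = -4$)
$\frac{1}{\left(-69684 - 61043\right) V{\left(G{\left(-16 \right)} \right)}} = \frac{1}{\left(-69684 - 61043\right) \left(-4\right)} = \frac{1}{-130727} \left(- \frac{1}{4}\right) = \left(- \frac{1}{130727}\right) \left(- \frac{1}{4}\right) = \frac{1}{522908}$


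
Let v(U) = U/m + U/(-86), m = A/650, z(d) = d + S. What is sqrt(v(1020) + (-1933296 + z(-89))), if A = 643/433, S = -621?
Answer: 2*I*sqrt(284295746955194)/27649 ≈ 1219.7*I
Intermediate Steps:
A = 643/433 (A = 643*(1/433) = 643/433 ≈ 1.4850)
z(d) = -621 + d (z(d) = d - 621 = -621 + d)
m = 643/281450 (m = (643/433)/650 = (643/433)*(1/650) = 643/281450 ≈ 0.0022846)
v(U) = 24204057*U/55298 (v(U) = U/(643/281450) + U/(-86) = U*(281450/643) + U*(-1/86) = 281450*U/643 - U/86 = 24204057*U/55298)
sqrt(v(1020) + (-1933296 + z(-89))) = sqrt((24204057/55298)*1020 + (-1933296 + (-621 - 89))) = sqrt(12344069070/27649 + (-1933296 - 710)) = sqrt(12344069070/27649 - 1934006) = sqrt(-41129262824/27649) = 2*I*sqrt(284295746955194)/27649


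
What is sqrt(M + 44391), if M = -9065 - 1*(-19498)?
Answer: 2*sqrt(13706) ≈ 234.15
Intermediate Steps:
M = 10433 (M = -9065 + 19498 = 10433)
sqrt(M + 44391) = sqrt(10433 + 44391) = sqrt(54824) = 2*sqrt(13706)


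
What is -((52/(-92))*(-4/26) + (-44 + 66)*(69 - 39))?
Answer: -15182/23 ≈ -660.09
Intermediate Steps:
-((52/(-92))*(-4/26) + (-44 + 66)*(69 - 39)) = -((52*(-1/92))*((1/26)*(-4)) + 22*30) = -(-13/23*(-2/13) + 660) = -(2/23 + 660) = -1*15182/23 = -15182/23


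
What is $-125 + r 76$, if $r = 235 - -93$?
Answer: $24803$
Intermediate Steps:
$r = 328$ ($r = 235 + 93 = 328$)
$-125 + r 76 = -125 + 328 \cdot 76 = -125 + 24928 = 24803$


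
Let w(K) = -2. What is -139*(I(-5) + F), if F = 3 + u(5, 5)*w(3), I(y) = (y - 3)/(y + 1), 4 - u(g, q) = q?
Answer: -973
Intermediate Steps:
u(g, q) = 4 - q
I(y) = (-3 + y)/(1 + y)
F = 5 (F = 3 + (4 - 1*5)*(-2) = 3 + (4 - 5)*(-2) = 3 - 1*(-2) = 3 + 2 = 5)
-139*(I(-5) + F) = -139*((-3 - 5)/(1 - 5) + 5) = -139*(-8/(-4) + 5) = -139*(-¼*(-8) + 5) = -139*(2 + 5) = -139*7 = -973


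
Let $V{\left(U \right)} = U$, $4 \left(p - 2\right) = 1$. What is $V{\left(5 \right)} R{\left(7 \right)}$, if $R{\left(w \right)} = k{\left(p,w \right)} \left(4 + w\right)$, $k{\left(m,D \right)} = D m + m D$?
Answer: $\frac{3465}{2} \approx 1732.5$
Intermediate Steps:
$p = \frac{9}{4}$ ($p = 2 + \frac{1}{4} \cdot 1 = 2 + \frac{1}{4} = \frac{9}{4} \approx 2.25$)
$k{\left(m,D \right)} = 2 D m$ ($k{\left(m,D \right)} = D m + D m = 2 D m$)
$R{\left(w \right)} = \frac{9 w \left(4 + w\right)}{2}$ ($R{\left(w \right)} = 2 w \frac{9}{4} \left(4 + w\right) = \frac{9 w}{2} \left(4 + w\right) = \frac{9 w \left(4 + w\right)}{2}$)
$V{\left(5 \right)} R{\left(7 \right)} = 5 \cdot \frac{9}{2} \cdot 7 \left(4 + 7\right) = 5 \cdot \frac{9}{2} \cdot 7 \cdot 11 = 5 \cdot \frac{693}{2} = \frac{3465}{2}$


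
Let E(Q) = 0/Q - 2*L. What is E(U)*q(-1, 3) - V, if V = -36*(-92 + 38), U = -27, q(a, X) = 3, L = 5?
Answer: -1974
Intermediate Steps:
V = 1944 (V = -36*(-54) = 1944)
E(Q) = -10 (E(Q) = 0/Q - 2*5 = 0 - 10 = -10)
E(U)*q(-1, 3) - V = -10*3 - 1*1944 = -30 - 1944 = -1974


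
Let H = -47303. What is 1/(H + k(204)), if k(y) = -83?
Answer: -1/47386 ≈ -2.1103e-5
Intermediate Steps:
1/(H + k(204)) = 1/(-47303 - 83) = 1/(-47386) = -1/47386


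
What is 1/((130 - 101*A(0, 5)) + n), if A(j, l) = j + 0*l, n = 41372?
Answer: 1/41502 ≈ 2.4095e-5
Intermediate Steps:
A(j, l) = j (A(j, l) = j + 0 = j)
1/((130 - 101*A(0, 5)) + n) = 1/((130 - 101*0) + 41372) = 1/((130 + 0) + 41372) = 1/(130 + 41372) = 1/41502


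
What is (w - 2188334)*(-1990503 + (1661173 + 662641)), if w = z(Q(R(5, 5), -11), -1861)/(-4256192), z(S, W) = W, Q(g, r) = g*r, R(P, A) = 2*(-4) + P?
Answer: -3104448542099876037/4256192 ≈ -7.2940e+11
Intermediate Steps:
R(P, A) = -8 + P
w = 1861/4256192 (w = -1861/(-4256192) = -1861*(-1/4256192) = 1861/4256192 ≈ 0.00043725)
(w - 2188334)*(-1990503 + (1661173 + 662641)) = (1861/4256192 - 2188334)*(-1990503 + (1661173 + 662641)) = -9313969662267*(-1990503 + 2323814)/4256192 = -9313969662267/4256192*333311 = -3104448542099876037/4256192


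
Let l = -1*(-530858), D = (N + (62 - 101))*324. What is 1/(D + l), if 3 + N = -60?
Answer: 1/497810 ≈ 2.0088e-6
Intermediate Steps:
N = -63 (N = -3 - 60 = -63)
D = -33048 (D = (-63 + (62 - 101))*324 = (-63 - 39)*324 = -102*324 = -33048)
l = 530858
1/(D + l) = 1/(-33048 + 530858) = 1/497810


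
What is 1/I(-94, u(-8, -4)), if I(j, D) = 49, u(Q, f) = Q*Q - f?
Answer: 1/49 ≈ 0.020408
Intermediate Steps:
u(Q, f) = Q² - f
1/I(-94, u(-8, -4)) = 1/49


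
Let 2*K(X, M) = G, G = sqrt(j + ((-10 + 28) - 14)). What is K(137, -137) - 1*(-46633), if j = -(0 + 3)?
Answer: 93267/2 ≈ 46634.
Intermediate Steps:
j = -3 (j = -1*3 = -3)
G = 1 (G = sqrt(-3 + ((-10 + 28) - 14)) = sqrt(-3 + (18 - 14)) = sqrt(-3 + 4) = sqrt(1) = 1)
K(X, M) = 1/2 (K(X, M) = (1/2)*1 = 1/2)
K(137, -137) - 1*(-46633) = 1/2 - 1*(-46633) = 1/2 + 46633 = 93267/2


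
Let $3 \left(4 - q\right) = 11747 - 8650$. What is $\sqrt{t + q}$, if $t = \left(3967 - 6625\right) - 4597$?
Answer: $\frac{5 i \sqrt{2982}}{3} \approx 91.013 i$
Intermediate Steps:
$t = -7255$ ($t = -2658 - 4597 = -7255$)
$q = - \frac{3085}{3}$ ($q = 4 - \frac{11747 - 8650}{3} = 4 - \frac{3097}{3} = - \frac{3085}{3} \approx -1028.3$)
$\sqrt{t + q} = \sqrt{-7255 - \frac{3085}{3}} = \sqrt{- \frac{24850}{3}} = \frac{5 i \sqrt{2982}}{3}$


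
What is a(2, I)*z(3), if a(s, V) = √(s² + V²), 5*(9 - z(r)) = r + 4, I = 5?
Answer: 38*√29/5 ≈ 40.927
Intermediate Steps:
z(r) = 41/5 - r/5 (z(r) = 9 - (r + 4)/5 = 9 - (4 + r)/5 = 9 + (-⅘ - r/5) = 41/5 - r/5)
a(s, V) = √(V² + s²)
a(2, I)*z(3) = √(5² + 2²)*(41/5 - ⅕*3) = √(25 + 4)*(41/5 - ⅗) = √29*(38/5) = 38*√29/5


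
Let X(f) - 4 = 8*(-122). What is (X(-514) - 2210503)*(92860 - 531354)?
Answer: 969718518650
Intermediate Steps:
X(f) = -972 (X(f) = 4 + 8*(-122) = 4 - 976 = -972)
(X(-514) - 2210503)*(92860 - 531354) = (-972 - 2210503)*(92860 - 531354) = -2211475*(-438494) = 969718518650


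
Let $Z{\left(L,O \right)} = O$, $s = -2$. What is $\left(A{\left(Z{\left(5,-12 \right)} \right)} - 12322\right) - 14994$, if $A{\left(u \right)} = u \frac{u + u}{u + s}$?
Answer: $- \frac{191356}{7} \approx -27337.0$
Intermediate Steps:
$A{\left(u \right)} = \frac{2 u^{2}}{-2 + u}$ ($A{\left(u \right)} = u \frac{u + u}{u - 2} = u \frac{2 u}{-2 + u} = \frac{2 u^{2}}{-2 + u}$)
$\left(A{\left(Z{\left(5,-12 \right)} \right)} - 12322\right) - 14994 = \left(\frac{2 \left(-12\right)^{2}}{-2 - 12} - 12322\right) - 14994 = \left(2 \cdot 144 \frac{1}{-14} - 12322\right) - 14994 = \left(2 \cdot 144 \left(- \frac{1}{14}\right) - 12322\right) - 14994 = \left(- \frac{144}{7} - 12322\right) - 14994 = - \frac{86398}{7} - 14994 = - \frac{191356}{7}$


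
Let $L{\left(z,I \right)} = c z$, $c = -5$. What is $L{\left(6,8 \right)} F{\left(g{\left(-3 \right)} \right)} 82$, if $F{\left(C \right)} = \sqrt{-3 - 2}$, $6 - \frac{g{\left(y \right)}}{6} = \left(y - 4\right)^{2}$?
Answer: $- 2460 i \sqrt{5} \approx - 5500.7 i$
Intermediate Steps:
$g{\left(y \right)} = 36 - 6 \left(-4 + y\right)^{2}$ ($g{\left(y \right)} = 36 - 6 \left(y - 4\right)^{2} = 36 - 6 \left(-4 + y\right)^{2}$)
$L{\left(z,I \right)} = - 5 z$
$F{\left(C \right)} = i \sqrt{5}$ ($F{\left(C \right)} = \sqrt{-5} = i \sqrt{5}$)
$L{\left(6,8 \right)} F{\left(g{\left(-3 \right)} \right)} 82 = \left(-5\right) 6 i \sqrt{5} \cdot 82 = - 30 i \sqrt{5} \cdot 82 = - 2460 i \sqrt{5}$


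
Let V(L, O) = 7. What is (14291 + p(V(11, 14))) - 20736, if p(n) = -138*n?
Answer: -7411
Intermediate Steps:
(14291 + p(V(11, 14))) - 20736 = (14291 - 138*7) - 20736 = (14291 - 966) - 20736 = 13325 - 20736 = -7411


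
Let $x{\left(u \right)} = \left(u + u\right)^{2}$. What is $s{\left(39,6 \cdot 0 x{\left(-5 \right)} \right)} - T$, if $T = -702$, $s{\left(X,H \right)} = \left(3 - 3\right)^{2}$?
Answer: $702$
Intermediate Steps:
$x{\left(u \right)} = 4 u^{2}$ ($x{\left(u \right)} = \left(2 u\right)^{2} = 4 u^{2}$)
$s{\left(X,H \right)} = 0$ ($s{\left(X,H \right)} = 0^{2} = 0$)
$s{\left(39,6 \cdot 0 x{\left(-5 \right)} \right)} - T = 0 - -702 = 0 + 702 = 702$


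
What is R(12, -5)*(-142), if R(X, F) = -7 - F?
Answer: 284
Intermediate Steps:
R(12, -5)*(-142) = (-7 - 1*(-5))*(-142) = (-7 + 5)*(-142) = -2*(-142) = 284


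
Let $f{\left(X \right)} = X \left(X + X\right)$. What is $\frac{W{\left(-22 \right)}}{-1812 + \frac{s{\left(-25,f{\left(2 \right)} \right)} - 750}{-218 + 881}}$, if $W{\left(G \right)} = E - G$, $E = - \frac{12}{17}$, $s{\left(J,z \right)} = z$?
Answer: $- \frac{7059}{601049} \approx -0.011744$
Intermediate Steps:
$f{\left(X \right)} = 2 X^{2}$ ($f{\left(X \right)} = X 2 X = 2 X^{2}$)
$E = - \frac{12}{17}$ ($E = \left(-12\right) \frac{1}{17} = - \frac{12}{17} \approx -0.70588$)
$W{\left(G \right)} = - \frac{12}{17} - G$
$\frac{W{\left(-22 \right)}}{-1812 + \frac{s{\left(-25,f{\left(2 \right)} \right)} - 750}{-218 + 881}} = \frac{- \frac{12}{17} - -22}{-1812 + \frac{2 \cdot 2^{2} - 750}{-218 + 881}} = \frac{- \frac{12}{17} + 22}{-1812 + \frac{2 \cdot 4 - 750}{663}} = \frac{1}{-1812 + \left(8 - 750\right) \frac{1}{663}} \cdot \frac{362}{17} = \frac{1}{-1812 - \frac{742}{663}} \cdot \frac{362}{17} = \frac{1}{- \frac{1202098}{663}} \cdot \frac{362}{17} = \left(- \frac{663}{1202098}\right) \frac{362}{17} = - \frac{7059}{601049}$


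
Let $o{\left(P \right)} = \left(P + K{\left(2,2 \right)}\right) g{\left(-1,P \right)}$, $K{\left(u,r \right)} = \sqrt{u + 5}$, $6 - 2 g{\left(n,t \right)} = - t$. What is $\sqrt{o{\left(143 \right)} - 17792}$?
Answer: $\frac{\sqrt{-28554 + 298 \sqrt{7}}}{2} \approx 83.315 i$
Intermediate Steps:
$g{\left(n,t \right)} = 3 + \frac{t}{2}$ ($g{\left(n,t \right)} = 3 - \frac{\left(-1\right) t}{2} = 3 + \frac{t}{2}$)
$K{\left(u,r \right)} = \sqrt{5 + u}$
$o{\left(P \right)} = \left(3 + \frac{P}{2}\right) \left(P + \sqrt{7}\right)$ ($o{\left(P \right)} = \left(P + \sqrt{5 + 2}\right) \left(3 + \frac{P}{2}\right) = \left(P + \sqrt{7}\right) \left(3 + \frac{P}{2}\right) = \left(3 + \frac{P}{2}\right) \left(P + \sqrt{7}\right)$)
$\sqrt{o{\left(143 \right)} - 17792} = \sqrt{\frac{\left(6 + 143\right) \left(143 + \sqrt{7}\right)}{2} - 17792} = \sqrt{\frac{1}{2} \cdot 149 \left(143 + \sqrt{7}\right) - 17792} = \sqrt{\left(\frac{21307}{2} + \frac{149 \sqrt{7}}{2}\right) - 17792} = \sqrt{- \frac{14277}{2} + \frac{149 \sqrt{7}}{2}}$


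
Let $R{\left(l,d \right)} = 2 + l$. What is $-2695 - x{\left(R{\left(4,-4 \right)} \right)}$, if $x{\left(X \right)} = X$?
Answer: $-2701$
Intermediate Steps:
$-2695 - x{\left(R{\left(4,-4 \right)} \right)} = -2695 - \left(2 + 4\right) = -2695 - 6 = -2701$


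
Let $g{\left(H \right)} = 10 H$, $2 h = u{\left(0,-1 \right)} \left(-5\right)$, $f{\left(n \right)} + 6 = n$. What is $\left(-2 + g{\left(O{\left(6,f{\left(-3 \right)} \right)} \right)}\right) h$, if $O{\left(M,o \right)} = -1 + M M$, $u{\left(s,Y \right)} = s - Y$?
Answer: $-870$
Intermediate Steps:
$f{\left(n \right)} = -6 + n$
$O{\left(M,o \right)} = -1 + M^{2}$
$h = - \frac{5}{2}$ ($h = \frac{\left(0 - -1\right) \left(-5\right)}{2} = \frac{\left(0 + 1\right) \left(-5\right)}{2} = \frac{1 \left(-5\right)}{2} = \frac{1}{2} \left(-5\right) = - \frac{5}{2} \approx -2.5$)
$\left(-2 + g{\left(O{\left(6,f{\left(-3 \right)} \right)} \right)}\right) h = \left(-2 + 10 \left(-1 + 6^{2}\right)\right) \left(- \frac{5}{2}\right) = \left(-2 + 10 \left(-1 + 36\right)\right) \left(- \frac{5}{2}\right) = \left(-2 + 10 \cdot 35\right) \left(- \frac{5}{2}\right) = \left(-2 + 350\right) \left(- \frac{5}{2}\right) = 348 \left(- \frac{5}{2}\right) = -870$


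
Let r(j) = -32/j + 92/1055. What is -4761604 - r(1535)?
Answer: -1542212133032/323885 ≈ -4.7616e+6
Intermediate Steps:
r(j) = 92/1055 - 32/j (r(j) = -32/j + 92*(1/1055) = -32/j + 92/1055 = 92/1055 - 32/j)
-4761604 - r(1535) = -4761604 - (92/1055 - 32/1535) = -4761604 - 1*21492/323885 = -4761604 - 21492/323885 = -1542212133032/323885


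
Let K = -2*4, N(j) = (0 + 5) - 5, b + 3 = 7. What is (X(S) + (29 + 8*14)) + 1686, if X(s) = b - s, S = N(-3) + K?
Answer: 1839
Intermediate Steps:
b = 4 (b = -3 + 7 = 4)
N(j) = 0 (N(j) = 5 - 5 = 0)
K = -8
S = -8 (S = 0 - 8 = -8)
X(s) = 4 - s
(X(S) + (29 + 8*14)) + 1686 = ((4 - 1*(-8)) + (29 + 8*14)) + 1686 = ((4 + 8) + (29 + 112)) + 1686 = (12 + 141) + 1686 = 153 + 1686 = 1839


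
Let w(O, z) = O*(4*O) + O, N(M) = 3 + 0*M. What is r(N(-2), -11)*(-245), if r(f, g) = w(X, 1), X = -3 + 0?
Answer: -8085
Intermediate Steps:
X = -3
N(M) = 3 (N(M) = 3 + 0 = 3)
w(O, z) = O + 4*O² (w(O, z) = 4*O² + O = O + 4*O²)
r(f, g) = 33 (r(f, g) = -3*(1 + 4*(-3)) = -3*(1 - 12) = -3*(-11) = 33)
r(N(-2), -11)*(-245) = 33*(-245) = -8085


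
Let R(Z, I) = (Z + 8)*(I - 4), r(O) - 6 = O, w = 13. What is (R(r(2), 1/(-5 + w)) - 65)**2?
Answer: 16129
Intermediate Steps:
r(O) = 6 + O
R(Z, I) = (-4 + I)*(8 + Z) (R(Z, I) = (8 + Z)*(-4 + I) = (-4 + I)*(8 + Z))
(R(r(2), 1/(-5 + w)) - 65)**2 = ((-32 - 4*(6 + 2) + 8/(-5 + 13) + (6 + 2)/(-5 + 13)) - 65)**2 = ((-32 - 4*8 + 8/8 + 8/8) - 65)**2 = ((-32 - 32 + 8*(1/8) + (1/8)*8) - 65)**2 = ((-32 - 32 + 1 + 1) - 65)**2 = (-62 - 65)**2 = (-127)**2 = 16129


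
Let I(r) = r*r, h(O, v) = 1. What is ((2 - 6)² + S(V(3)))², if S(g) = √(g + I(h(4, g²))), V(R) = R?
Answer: 324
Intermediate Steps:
I(r) = r²
S(g) = √(1 + g) (S(g) = √(g + 1²) = √(g + 1) = √(1 + g))
((2 - 6)² + S(V(3)))² = ((2 - 6)² + √(1 + 3))² = ((-4)² + √4)² = (16 + 2)² = 18² = 324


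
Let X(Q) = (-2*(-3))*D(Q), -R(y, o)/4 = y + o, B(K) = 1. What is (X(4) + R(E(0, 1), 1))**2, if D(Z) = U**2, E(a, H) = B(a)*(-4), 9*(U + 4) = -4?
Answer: 12418576/729 ≈ 17035.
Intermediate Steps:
U = -40/9 (U = -4 + (1/9)*(-4) = -4 - 4/9 = -40/9 ≈ -4.4444)
E(a, H) = -4 (E(a, H) = 1*(-4) = -4)
D(Z) = 1600/81 (D(Z) = (-40/9)**2 = 1600/81)
R(y, o) = -4*o - 4*y (R(y, o) = -4*(y + o) = -4*(o + y) = -4*o - 4*y)
X(Q) = 3200/27 (X(Q) = -2*(-3)*(1600/81) = 6*(1600/81) = 3200/27)
(X(4) + R(E(0, 1), 1))**2 = (3200/27 + (-4*1 - 4*(-4)))**2 = (3200/27 + (-4 + 16))**2 = (3200/27 + 12)**2 = (3524/27)**2 = 12418576/729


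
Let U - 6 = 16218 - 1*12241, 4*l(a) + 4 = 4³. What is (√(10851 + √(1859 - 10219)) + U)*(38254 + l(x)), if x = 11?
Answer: 152425427 + 38269*√(10851 + 2*I*√2090) ≈ 1.5641e+8 + 16795.0*I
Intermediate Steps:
l(a) = 15 (l(a) = -1 + (¼)*4³ = -1 + (¼)*64 = -1 + 16 = 15)
U = 3983 (U = 6 + (16218 - 1*12241) = 6 + (16218 - 12241) = 6 + 3977 = 3983)
(√(10851 + √(1859 - 10219)) + U)*(38254 + l(x)) = (√(10851 + √(1859 - 10219)) + 3983)*(38254 + 15) = (√(10851 + √(-8360)) + 3983)*38269 = (√(10851 + 2*I*√2090) + 3983)*38269 = (3983 + √(10851 + 2*I*√2090))*38269 = 152425427 + 38269*√(10851 + 2*I*√2090)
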